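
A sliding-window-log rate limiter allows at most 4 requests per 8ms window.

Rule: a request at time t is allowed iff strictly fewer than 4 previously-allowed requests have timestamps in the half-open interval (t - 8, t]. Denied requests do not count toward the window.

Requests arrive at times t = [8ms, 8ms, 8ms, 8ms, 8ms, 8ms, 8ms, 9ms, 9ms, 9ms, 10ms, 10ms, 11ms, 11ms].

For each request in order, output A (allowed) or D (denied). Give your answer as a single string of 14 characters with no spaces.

Tracking allowed requests in the window:
  req#1 t=8ms: ALLOW
  req#2 t=8ms: ALLOW
  req#3 t=8ms: ALLOW
  req#4 t=8ms: ALLOW
  req#5 t=8ms: DENY
  req#6 t=8ms: DENY
  req#7 t=8ms: DENY
  req#8 t=9ms: DENY
  req#9 t=9ms: DENY
  req#10 t=9ms: DENY
  req#11 t=10ms: DENY
  req#12 t=10ms: DENY
  req#13 t=11ms: DENY
  req#14 t=11ms: DENY

Answer: AAAADDDDDDDDDD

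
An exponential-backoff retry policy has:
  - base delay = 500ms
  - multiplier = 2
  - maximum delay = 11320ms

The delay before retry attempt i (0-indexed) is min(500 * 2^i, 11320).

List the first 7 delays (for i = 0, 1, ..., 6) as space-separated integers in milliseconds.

Computing each delay:
  i=0: min(500*2^0, 11320) = 500
  i=1: min(500*2^1, 11320) = 1000
  i=2: min(500*2^2, 11320) = 2000
  i=3: min(500*2^3, 11320) = 4000
  i=4: min(500*2^4, 11320) = 8000
  i=5: min(500*2^5, 11320) = 11320
  i=6: min(500*2^6, 11320) = 11320

Answer: 500 1000 2000 4000 8000 11320 11320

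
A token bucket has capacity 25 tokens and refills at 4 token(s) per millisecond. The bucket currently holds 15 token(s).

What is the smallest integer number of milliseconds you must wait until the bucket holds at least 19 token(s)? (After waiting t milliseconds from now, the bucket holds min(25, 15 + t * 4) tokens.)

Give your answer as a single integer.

Need 15 + t * 4 >= 19, so t >= 4/4.
Smallest integer t = ceil(4/4) = 1.

Answer: 1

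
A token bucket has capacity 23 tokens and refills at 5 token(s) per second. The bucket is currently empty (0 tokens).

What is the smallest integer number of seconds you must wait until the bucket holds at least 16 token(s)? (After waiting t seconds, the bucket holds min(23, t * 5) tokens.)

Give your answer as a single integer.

Answer: 4

Derivation:
Need t * 5 >= 16, so t >= 16/5.
Smallest integer t = ceil(16/5) = 4.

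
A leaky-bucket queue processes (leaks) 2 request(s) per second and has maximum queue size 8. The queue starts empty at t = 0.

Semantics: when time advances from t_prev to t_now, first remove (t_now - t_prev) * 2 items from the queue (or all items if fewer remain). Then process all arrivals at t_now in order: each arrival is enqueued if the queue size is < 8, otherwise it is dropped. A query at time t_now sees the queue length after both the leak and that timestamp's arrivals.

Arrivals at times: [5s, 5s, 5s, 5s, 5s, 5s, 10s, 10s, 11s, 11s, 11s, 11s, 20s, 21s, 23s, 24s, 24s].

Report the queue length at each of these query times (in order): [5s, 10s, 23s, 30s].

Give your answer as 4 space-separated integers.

Answer: 6 2 1 0

Derivation:
Queue lengths at query times:
  query t=5s: backlog = 6
  query t=10s: backlog = 2
  query t=23s: backlog = 1
  query t=30s: backlog = 0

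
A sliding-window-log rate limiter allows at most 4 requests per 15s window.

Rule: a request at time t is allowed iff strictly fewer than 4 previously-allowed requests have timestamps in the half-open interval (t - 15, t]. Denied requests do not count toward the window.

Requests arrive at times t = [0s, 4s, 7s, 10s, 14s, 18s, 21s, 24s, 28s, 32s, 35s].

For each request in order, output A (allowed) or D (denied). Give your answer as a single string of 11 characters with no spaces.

Tracking allowed requests in the window:
  req#1 t=0s: ALLOW
  req#2 t=4s: ALLOW
  req#3 t=7s: ALLOW
  req#4 t=10s: ALLOW
  req#5 t=14s: DENY
  req#6 t=18s: ALLOW
  req#7 t=21s: ALLOW
  req#8 t=24s: ALLOW
  req#9 t=28s: ALLOW
  req#10 t=32s: DENY
  req#11 t=35s: ALLOW

Answer: AAAADAAAADA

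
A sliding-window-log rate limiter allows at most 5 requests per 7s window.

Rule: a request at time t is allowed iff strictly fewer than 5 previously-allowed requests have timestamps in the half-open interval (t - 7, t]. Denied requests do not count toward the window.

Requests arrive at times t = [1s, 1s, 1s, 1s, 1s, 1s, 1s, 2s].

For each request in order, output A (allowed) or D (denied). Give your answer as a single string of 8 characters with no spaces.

Answer: AAAAADDD

Derivation:
Tracking allowed requests in the window:
  req#1 t=1s: ALLOW
  req#2 t=1s: ALLOW
  req#3 t=1s: ALLOW
  req#4 t=1s: ALLOW
  req#5 t=1s: ALLOW
  req#6 t=1s: DENY
  req#7 t=1s: DENY
  req#8 t=2s: DENY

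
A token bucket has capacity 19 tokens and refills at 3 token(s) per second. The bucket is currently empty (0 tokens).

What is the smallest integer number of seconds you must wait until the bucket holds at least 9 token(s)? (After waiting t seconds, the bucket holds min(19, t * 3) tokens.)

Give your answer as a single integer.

Need t * 3 >= 9, so t >= 9/3.
Smallest integer t = ceil(9/3) = 3.

Answer: 3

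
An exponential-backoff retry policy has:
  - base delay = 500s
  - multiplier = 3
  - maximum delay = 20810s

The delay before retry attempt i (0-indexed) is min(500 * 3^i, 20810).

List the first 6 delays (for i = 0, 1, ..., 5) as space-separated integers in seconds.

Computing each delay:
  i=0: min(500*3^0, 20810) = 500
  i=1: min(500*3^1, 20810) = 1500
  i=2: min(500*3^2, 20810) = 4500
  i=3: min(500*3^3, 20810) = 13500
  i=4: min(500*3^4, 20810) = 20810
  i=5: min(500*3^5, 20810) = 20810

Answer: 500 1500 4500 13500 20810 20810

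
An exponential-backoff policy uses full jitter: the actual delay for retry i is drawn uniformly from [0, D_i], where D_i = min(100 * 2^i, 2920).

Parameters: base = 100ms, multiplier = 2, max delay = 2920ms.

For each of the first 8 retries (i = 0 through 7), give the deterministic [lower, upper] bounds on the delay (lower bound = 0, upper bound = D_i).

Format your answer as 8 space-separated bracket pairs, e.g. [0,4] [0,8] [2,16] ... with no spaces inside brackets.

Answer: [0,100] [0,200] [0,400] [0,800] [0,1600] [0,2920] [0,2920] [0,2920]

Derivation:
Computing bounds per retry:
  i=0: D_i=min(100*2^0,2920)=100, bounds=[0,100]
  i=1: D_i=min(100*2^1,2920)=200, bounds=[0,200]
  i=2: D_i=min(100*2^2,2920)=400, bounds=[0,400]
  i=3: D_i=min(100*2^3,2920)=800, bounds=[0,800]
  i=4: D_i=min(100*2^4,2920)=1600, bounds=[0,1600]
  i=5: D_i=min(100*2^5,2920)=2920, bounds=[0,2920]
  i=6: D_i=min(100*2^6,2920)=2920, bounds=[0,2920]
  i=7: D_i=min(100*2^7,2920)=2920, bounds=[0,2920]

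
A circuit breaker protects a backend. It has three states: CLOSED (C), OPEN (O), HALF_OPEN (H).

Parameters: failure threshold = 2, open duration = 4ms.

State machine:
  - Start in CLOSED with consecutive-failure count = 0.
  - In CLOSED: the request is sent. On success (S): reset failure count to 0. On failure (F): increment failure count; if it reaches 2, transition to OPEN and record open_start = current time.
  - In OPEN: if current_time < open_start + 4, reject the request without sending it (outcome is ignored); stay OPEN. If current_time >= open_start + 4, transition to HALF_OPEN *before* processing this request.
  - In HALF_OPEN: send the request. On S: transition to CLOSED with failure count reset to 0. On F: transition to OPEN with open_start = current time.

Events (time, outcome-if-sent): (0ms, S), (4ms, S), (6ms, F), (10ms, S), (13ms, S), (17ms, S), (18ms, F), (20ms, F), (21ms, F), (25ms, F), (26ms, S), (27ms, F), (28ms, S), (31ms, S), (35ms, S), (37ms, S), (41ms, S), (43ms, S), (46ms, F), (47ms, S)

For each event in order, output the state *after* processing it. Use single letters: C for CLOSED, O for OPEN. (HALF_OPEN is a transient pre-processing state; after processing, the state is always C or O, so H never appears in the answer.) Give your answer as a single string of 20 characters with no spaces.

Answer: CCCCCCCOOOOOOCCCCCCC

Derivation:
State after each event:
  event#1 t=0ms outcome=S: state=CLOSED
  event#2 t=4ms outcome=S: state=CLOSED
  event#3 t=6ms outcome=F: state=CLOSED
  event#4 t=10ms outcome=S: state=CLOSED
  event#5 t=13ms outcome=S: state=CLOSED
  event#6 t=17ms outcome=S: state=CLOSED
  event#7 t=18ms outcome=F: state=CLOSED
  event#8 t=20ms outcome=F: state=OPEN
  event#9 t=21ms outcome=F: state=OPEN
  event#10 t=25ms outcome=F: state=OPEN
  event#11 t=26ms outcome=S: state=OPEN
  event#12 t=27ms outcome=F: state=OPEN
  event#13 t=28ms outcome=S: state=OPEN
  event#14 t=31ms outcome=S: state=CLOSED
  event#15 t=35ms outcome=S: state=CLOSED
  event#16 t=37ms outcome=S: state=CLOSED
  event#17 t=41ms outcome=S: state=CLOSED
  event#18 t=43ms outcome=S: state=CLOSED
  event#19 t=46ms outcome=F: state=CLOSED
  event#20 t=47ms outcome=S: state=CLOSED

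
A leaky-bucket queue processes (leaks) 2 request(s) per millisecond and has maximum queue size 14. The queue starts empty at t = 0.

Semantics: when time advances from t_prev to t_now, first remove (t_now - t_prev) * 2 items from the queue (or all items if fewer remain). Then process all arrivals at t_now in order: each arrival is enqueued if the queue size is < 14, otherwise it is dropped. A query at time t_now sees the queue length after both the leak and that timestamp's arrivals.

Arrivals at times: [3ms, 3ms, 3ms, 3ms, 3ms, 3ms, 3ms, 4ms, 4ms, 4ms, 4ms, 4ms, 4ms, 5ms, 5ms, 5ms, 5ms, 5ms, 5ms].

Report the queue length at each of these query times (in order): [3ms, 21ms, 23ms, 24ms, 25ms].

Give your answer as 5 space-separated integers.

Answer: 7 0 0 0 0

Derivation:
Queue lengths at query times:
  query t=3ms: backlog = 7
  query t=21ms: backlog = 0
  query t=23ms: backlog = 0
  query t=24ms: backlog = 0
  query t=25ms: backlog = 0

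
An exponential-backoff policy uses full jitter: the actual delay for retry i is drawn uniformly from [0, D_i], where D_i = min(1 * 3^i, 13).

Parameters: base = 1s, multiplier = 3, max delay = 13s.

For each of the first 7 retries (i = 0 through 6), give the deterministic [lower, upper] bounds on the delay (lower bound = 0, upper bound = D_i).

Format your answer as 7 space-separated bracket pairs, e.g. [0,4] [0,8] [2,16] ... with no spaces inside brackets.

Computing bounds per retry:
  i=0: D_i=min(1*3^0,13)=1, bounds=[0,1]
  i=1: D_i=min(1*3^1,13)=3, bounds=[0,3]
  i=2: D_i=min(1*3^2,13)=9, bounds=[0,9]
  i=3: D_i=min(1*3^3,13)=13, bounds=[0,13]
  i=4: D_i=min(1*3^4,13)=13, bounds=[0,13]
  i=5: D_i=min(1*3^5,13)=13, bounds=[0,13]
  i=6: D_i=min(1*3^6,13)=13, bounds=[0,13]

Answer: [0,1] [0,3] [0,9] [0,13] [0,13] [0,13] [0,13]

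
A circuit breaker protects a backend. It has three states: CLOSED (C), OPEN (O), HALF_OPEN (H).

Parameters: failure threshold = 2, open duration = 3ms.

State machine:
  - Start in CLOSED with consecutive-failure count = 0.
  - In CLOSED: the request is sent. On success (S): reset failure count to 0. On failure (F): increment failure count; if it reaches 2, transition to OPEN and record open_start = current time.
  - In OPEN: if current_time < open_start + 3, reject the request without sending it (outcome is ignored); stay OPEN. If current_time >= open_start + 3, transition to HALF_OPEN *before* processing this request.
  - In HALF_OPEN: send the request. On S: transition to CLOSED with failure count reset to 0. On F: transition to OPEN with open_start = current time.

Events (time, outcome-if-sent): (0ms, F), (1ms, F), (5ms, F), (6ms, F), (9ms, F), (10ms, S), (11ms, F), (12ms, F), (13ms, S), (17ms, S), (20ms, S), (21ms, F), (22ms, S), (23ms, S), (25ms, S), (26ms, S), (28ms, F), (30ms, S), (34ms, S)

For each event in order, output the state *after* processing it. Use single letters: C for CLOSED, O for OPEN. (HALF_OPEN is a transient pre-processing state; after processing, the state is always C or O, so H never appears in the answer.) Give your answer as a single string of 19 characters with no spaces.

State after each event:
  event#1 t=0ms outcome=F: state=CLOSED
  event#2 t=1ms outcome=F: state=OPEN
  event#3 t=5ms outcome=F: state=OPEN
  event#4 t=6ms outcome=F: state=OPEN
  event#5 t=9ms outcome=F: state=OPEN
  event#6 t=10ms outcome=S: state=OPEN
  event#7 t=11ms outcome=F: state=OPEN
  event#8 t=12ms outcome=F: state=OPEN
  event#9 t=13ms outcome=S: state=OPEN
  event#10 t=17ms outcome=S: state=CLOSED
  event#11 t=20ms outcome=S: state=CLOSED
  event#12 t=21ms outcome=F: state=CLOSED
  event#13 t=22ms outcome=S: state=CLOSED
  event#14 t=23ms outcome=S: state=CLOSED
  event#15 t=25ms outcome=S: state=CLOSED
  event#16 t=26ms outcome=S: state=CLOSED
  event#17 t=28ms outcome=F: state=CLOSED
  event#18 t=30ms outcome=S: state=CLOSED
  event#19 t=34ms outcome=S: state=CLOSED

Answer: COOOOOOOOCCCCCCCCCC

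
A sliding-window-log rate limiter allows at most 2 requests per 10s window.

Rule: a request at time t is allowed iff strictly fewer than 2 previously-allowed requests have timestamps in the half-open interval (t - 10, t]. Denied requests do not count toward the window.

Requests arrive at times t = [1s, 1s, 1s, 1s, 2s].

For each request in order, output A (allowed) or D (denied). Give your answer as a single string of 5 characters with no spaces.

Answer: AADDD

Derivation:
Tracking allowed requests in the window:
  req#1 t=1s: ALLOW
  req#2 t=1s: ALLOW
  req#3 t=1s: DENY
  req#4 t=1s: DENY
  req#5 t=2s: DENY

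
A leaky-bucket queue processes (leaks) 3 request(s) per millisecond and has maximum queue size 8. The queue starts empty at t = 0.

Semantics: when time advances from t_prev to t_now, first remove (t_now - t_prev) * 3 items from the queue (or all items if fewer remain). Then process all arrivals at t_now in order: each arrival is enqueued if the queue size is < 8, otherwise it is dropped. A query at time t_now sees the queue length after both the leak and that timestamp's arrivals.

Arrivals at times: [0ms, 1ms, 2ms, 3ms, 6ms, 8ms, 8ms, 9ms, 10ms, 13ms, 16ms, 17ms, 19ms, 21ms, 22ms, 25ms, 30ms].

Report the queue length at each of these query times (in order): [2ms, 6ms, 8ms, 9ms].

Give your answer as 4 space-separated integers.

Queue lengths at query times:
  query t=2ms: backlog = 1
  query t=6ms: backlog = 1
  query t=8ms: backlog = 2
  query t=9ms: backlog = 1

Answer: 1 1 2 1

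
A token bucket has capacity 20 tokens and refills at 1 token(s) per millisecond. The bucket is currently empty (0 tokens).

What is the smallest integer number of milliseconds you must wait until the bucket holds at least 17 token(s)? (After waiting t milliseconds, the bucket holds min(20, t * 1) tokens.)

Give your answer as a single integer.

Need t * 1 >= 17, so t >= 17/1.
Smallest integer t = ceil(17/1) = 17.

Answer: 17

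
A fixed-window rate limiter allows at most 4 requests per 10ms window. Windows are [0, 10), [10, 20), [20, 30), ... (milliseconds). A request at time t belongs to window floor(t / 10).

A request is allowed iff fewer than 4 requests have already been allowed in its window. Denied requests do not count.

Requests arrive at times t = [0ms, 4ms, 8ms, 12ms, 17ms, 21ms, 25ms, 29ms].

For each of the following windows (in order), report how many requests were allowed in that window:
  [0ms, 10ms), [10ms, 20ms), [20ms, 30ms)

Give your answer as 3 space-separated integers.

Processing requests:
  req#1 t=0ms (window 0): ALLOW
  req#2 t=4ms (window 0): ALLOW
  req#3 t=8ms (window 0): ALLOW
  req#4 t=12ms (window 1): ALLOW
  req#5 t=17ms (window 1): ALLOW
  req#6 t=21ms (window 2): ALLOW
  req#7 t=25ms (window 2): ALLOW
  req#8 t=29ms (window 2): ALLOW

Allowed counts by window: 3 2 3

Answer: 3 2 3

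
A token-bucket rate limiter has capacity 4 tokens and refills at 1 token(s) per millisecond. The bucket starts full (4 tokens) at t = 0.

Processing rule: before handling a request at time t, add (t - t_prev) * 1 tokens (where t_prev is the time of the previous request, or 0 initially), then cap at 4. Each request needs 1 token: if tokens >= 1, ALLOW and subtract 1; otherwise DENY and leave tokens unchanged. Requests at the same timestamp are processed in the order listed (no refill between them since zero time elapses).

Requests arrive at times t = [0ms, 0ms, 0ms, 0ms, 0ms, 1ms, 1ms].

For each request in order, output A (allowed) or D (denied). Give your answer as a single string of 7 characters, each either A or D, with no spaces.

Answer: AAAADAD

Derivation:
Simulating step by step:
  req#1 t=0ms: ALLOW
  req#2 t=0ms: ALLOW
  req#3 t=0ms: ALLOW
  req#4 t=0ms: ALLOW
  req#5 t=0ms: DENY
  req#6 t=1ms: ALLOW
  req#7 t=1ms: DENY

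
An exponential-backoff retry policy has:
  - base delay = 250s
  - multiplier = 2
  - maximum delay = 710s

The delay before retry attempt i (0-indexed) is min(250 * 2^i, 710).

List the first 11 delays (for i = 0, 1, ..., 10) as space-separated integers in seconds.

Computing each delay:
  i=0: min(250*2^0, 710) = 250
  i=1: min(250*2^1, 710) = 500
  i=2: min(250*2^2, 710) = 710
  i=3: min(250*2^3, 710) = 710
  i=4: min(250*2^4, 710) = 710
  i=5: min(250*2^5, 710) = 710
  i=6: min(250*2^6, 710) = 710
  i=7: min(250*2^7, 710) = 710
  i=8: min(250*2^8, 710) = 710
  i=9: min(250*2^9, 710) = 710
  i=10: min(250*2^10, 710) = 710

Answer: 250 500 710 710 710 710 710 710 710 710 710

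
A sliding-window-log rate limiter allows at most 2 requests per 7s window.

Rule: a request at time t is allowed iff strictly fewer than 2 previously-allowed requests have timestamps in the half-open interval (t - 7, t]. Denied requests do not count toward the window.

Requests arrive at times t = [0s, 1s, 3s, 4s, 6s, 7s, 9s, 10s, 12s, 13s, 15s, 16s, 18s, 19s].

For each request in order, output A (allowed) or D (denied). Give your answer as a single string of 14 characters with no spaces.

Tracking allowed requests in the window:
  req#1 t=0s: ALLOW
  req#2 t=1s: ALLOW
  req#3 t=3s: DENY
  req#4 t=4s: DENY
  req#5 t=6s: DENY
  req#6 t=7s: ALLOW
  req#7 t=9s: ALLOW
  req#8 t=10s: DENY
  req#9 t=12s: DENY
  req#10 t=13s: DENY
  req#11 t=15s: ALLOW
  req#12 t=16s: ALLOW
  req#13 t=18s: DENY
  req#14 t=19s: DENY

Answer: AADDDAADDDAADD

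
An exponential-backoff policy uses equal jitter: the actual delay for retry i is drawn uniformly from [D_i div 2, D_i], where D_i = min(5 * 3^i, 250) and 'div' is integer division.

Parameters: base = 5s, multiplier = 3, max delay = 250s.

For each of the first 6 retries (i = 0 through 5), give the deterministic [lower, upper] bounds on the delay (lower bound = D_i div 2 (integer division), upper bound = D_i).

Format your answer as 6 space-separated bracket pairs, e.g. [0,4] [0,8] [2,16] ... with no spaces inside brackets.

Computing bounds per retry:
  i=0: D_i=min(5*3^0,250)=5, bounds=[2,5]
  i=1: D_i=min(5*3^1,250)=15, bounds=[7,15]
  i=2: D_i=min(5*3^2,250)=45, bounds=[22,45]
  i=3: D_i=min(5*3^3,250)=135, bounds=[67,135]
  i=4: D_i=min(5*3^4,250)=250, bounds=[125,250]
  i=5: D_i=min(5*3^5,250)=250, bounds=[125,250]

Answer: [2,5] [7,15] [22,45] [67,135] [125,250] [125,250]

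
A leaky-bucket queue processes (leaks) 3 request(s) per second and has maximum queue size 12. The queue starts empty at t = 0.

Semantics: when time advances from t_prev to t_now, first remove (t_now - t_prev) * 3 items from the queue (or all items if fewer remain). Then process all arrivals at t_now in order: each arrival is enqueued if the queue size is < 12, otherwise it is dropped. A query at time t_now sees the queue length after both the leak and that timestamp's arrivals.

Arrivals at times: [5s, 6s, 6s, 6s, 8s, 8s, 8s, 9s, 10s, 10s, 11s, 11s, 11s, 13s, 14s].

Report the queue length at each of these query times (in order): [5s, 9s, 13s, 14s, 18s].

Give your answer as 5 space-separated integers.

Queue lengths at query times:
  query t=5s: backlog = 1
  query t=9s: backlog = 1
  query t=13s: backlog = 1
  query t=14s: backlog = 1
  query t=18s: backlog = 0

Answer: 1 1 1 1 0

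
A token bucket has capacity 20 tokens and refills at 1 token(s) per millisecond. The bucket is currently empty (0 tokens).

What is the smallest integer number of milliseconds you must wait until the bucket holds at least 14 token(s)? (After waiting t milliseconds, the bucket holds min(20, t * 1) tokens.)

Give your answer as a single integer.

Answer: 14

Derivation:
Need t * 1 >= 14, so t >= 14/1.
Smallest integer t = ceil(14/1) = 14.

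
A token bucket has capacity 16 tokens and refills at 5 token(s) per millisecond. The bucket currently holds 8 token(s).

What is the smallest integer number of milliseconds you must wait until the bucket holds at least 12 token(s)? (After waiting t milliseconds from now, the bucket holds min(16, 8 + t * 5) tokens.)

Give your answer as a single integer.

Need 8 + t * 5 >= 12, so t >= 4/5.
Smallest integer t = ceil(4/5) = 1.

Answer: 1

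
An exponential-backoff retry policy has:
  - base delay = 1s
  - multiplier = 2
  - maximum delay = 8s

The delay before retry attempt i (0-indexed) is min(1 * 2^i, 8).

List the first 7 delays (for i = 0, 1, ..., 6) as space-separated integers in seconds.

Answer: 1 2 4 8 8 8 8

Derivation:
Computing each delay:
  i=0: min(1*2^0, 8) = 1
  i=1: min(1*2^1, 8) = 2
  i=2: min(1*2^2, 8) = 4
  i=3: min(1*2^3, 8) = 8
  i=4: min(1*2^4, 8) = 8
  i=5: min(1*2^5, 8) = 8
  i=6: min(1*2^6, 8) = 8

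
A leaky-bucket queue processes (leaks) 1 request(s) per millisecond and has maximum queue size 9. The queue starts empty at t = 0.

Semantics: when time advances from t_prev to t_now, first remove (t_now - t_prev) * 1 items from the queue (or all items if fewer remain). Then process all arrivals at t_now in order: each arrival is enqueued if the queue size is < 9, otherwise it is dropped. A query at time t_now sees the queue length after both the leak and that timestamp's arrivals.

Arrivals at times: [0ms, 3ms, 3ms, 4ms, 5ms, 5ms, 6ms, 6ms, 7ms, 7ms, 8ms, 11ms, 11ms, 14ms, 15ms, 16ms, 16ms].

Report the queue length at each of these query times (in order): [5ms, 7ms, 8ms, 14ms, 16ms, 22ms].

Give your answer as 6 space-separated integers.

Answer: 3 5 5 2 3 0

Derivation:
Queue lengths at query times:
  query t=5ms: backlog = 3
  query t=7ms: backlog = 5
  query t=8ms: backlog = 5
  query t=14ms: backlog = 2
  query t=16ms: backlog = 3
  query t=22ms: backlog = 0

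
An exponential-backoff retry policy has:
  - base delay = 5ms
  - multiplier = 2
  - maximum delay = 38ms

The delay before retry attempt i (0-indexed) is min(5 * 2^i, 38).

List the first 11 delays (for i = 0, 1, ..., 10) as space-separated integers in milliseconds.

Computing each delay:
  i=0: min(5*2^0, 38) = 5
  i=1: min(5*2^1, 38) = 10
  i=2: min(5*2^2, 38) = 20
  i=3: min(5*2^3, 38) = 38
  i=4: min(5*2^4, 38) = 38
  i=5: min(5*2^5, 38) = 38
  i=6: min(5*2^6, 38) = 38
  i=7: min(5*2^7, 38) = 38
  i=8: min(5*2^8, 38) = 38
  i=9: min(5*2^9, 38) = 38
  i=10: min(5*2^10, 38) = 38

Answer: 5 10 20 38 38 38 38 38 38 38 38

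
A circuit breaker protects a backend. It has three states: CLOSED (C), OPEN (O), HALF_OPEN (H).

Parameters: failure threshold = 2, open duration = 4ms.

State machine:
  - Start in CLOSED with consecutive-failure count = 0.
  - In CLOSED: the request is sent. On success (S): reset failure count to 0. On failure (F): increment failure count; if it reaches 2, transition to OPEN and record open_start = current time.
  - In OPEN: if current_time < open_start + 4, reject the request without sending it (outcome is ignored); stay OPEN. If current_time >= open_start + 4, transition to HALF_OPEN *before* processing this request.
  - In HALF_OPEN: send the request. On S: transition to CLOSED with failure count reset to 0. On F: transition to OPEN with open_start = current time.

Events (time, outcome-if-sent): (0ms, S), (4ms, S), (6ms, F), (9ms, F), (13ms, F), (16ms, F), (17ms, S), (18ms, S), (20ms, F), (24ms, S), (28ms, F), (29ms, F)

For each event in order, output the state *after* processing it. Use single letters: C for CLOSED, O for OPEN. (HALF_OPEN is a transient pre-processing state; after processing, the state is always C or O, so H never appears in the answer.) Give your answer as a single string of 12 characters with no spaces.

Answer: CCCOOOCCCCCO

Derivation:
State after each event:
  event#1 t=0ms outcome=S: state=CLOSED
  event#2 t=4ms outcome=S: state=CLOSED
  event#3 t=6ms outcome=F: state=CLOSED
  event#4 t=9ms outcome=F: state=OPEN
  event#5 t=13ms outcome=F: state=OPEN
  event#6 t=16ms outcome=F: state=OPEN
  event#7 t=17ms outcome=S: state=CLOSED
  event#8 t=18ms outcome=S: state=CLOSED
  event#9 t=20ms outcome=F: state=CLOSED
  event#10 t=24ms outcome=S: state=CLOSED
  event#11 t=28ms outcome=F: state=CLOSED
  event#12 t=29ms outcome=F: state=OPEN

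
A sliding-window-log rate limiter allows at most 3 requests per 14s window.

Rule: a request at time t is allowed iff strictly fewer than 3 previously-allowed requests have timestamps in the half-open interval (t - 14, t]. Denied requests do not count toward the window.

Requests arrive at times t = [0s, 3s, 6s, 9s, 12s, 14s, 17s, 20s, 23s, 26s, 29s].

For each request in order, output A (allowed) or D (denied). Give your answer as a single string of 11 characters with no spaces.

Answer: AAADDAAADDA

Derivation:
Tracking allowed requests in the window:
  req#1 t=0s: ALLOW
  req#2 t=3s: ALLOW
  req#3 t=6s: ALLOW
  req#4 t=9s: DENY
  req#5 t=12s: DENY
  req#6 t=14s: ALLOW
  req#7 t=17s: ALLOW
  req#8 t=20s: ALLOW
  req#9 t=23s: DENY
  req#10 t=26s: DENY
  req#11 t=29s: ALLOW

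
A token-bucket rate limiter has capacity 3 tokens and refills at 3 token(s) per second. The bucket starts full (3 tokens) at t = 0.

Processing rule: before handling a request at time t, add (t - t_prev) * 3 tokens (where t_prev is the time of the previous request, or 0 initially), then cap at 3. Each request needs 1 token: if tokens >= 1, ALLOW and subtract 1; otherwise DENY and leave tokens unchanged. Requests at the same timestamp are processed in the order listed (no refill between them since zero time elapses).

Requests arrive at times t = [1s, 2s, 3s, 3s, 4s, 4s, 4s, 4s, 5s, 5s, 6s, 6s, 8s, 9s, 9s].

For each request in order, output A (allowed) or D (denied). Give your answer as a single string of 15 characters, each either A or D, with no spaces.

Answer: AAAAAAADAAAAAAA

Derivation:
Simulating step by step:
  req#1 t=1s: ALLOW
  req#2 t=2s: ALLOW
  req#3 t=3s: ALLOW
  req#4 t=3s: ALLOW
  req#5 t=4s: ALLOW
  req#6 t=4s: ALLOW
  req#7 t=4s: ALLOW
  req#8 t=4s: DENY
  req#9 t=5s: ALLOW
  req#10 t=5s: ALLOW
  req#11 t=6s: ALLOW
  req#12 t=6s: ALLOW
  req#13 t=8s: ALLOW
  req#14 t=9s: ALLOW
  req#15 t=9s: ALLOW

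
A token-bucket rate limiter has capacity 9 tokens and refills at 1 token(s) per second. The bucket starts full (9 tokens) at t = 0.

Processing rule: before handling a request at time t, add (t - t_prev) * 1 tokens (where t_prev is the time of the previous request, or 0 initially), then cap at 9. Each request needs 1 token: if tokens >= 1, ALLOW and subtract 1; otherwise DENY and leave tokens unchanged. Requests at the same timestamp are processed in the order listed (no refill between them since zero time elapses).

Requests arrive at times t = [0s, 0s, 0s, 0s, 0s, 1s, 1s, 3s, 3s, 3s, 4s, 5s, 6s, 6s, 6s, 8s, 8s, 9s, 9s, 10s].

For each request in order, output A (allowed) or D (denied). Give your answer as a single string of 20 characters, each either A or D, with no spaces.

Simulating step by step:
  req#1 t=0s: ALLOW
  req#2 t=0s: ALLOW
  req#3 t=0s: ALLOW
  req#4 t=0s: ALLOW
  req#5 t=0s: ALLOW
  req#6 t=1s: ALLOW
  req#7 t=1s: ALLOW
  req#8 t=3s: ALLOW
  req#9 t=3s: ALLOW
  req#10 t=3s: ALLOW
  req#11 t=4s: ALLOW
  req#12 t=5s: ALLOW
  req#13 t=6s: ALLOW
  req#14 t=6s: ALLOW
  req#15 t=6s: ALLOW
  req#16 t=8s: ALLOW
  req#17 t=8s: ALLOW
  req#18 t=9s: ALLOW
  req#19 t=9s: DENY
  req#20 t=10s: ALLOW

Answer: AAAAAAAAAAAAAAAAAADA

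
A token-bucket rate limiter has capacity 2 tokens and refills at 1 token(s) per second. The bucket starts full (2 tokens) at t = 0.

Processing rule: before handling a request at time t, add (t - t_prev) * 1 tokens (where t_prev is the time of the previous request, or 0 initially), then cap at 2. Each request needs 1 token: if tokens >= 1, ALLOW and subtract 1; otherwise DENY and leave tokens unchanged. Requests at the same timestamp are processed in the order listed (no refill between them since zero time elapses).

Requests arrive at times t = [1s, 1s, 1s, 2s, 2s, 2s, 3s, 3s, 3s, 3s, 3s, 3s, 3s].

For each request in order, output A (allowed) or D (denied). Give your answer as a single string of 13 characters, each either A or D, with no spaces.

Simulating step by step:
  req#1 t=1s: ALLOW
  req#2 t=1s: ALLOW
  req#3 t=1s: DENY
  req#4 t=2s: ALLOW
  req#5 t=2s: DENY
  req#6 t=2s: DENY
  req#7 t=3s: ALLOW
  req#8 t=3s: DENY
  req#9 t=3s: DENY
  req#10 t=3s: DENY
  req#11 t=3s: DENY
  req#12 t=3s: DENY
  req#13 t=3s: DENY

Answer: AADADDADDDDDD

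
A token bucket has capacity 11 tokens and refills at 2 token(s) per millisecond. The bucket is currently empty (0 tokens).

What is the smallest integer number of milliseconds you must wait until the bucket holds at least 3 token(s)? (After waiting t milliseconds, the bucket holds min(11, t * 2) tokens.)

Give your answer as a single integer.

Answer: 2

Derivation:
Need t * 2 >= 3, so t >= 3/2.
Smallest integer t = ceil(3/2) = 2.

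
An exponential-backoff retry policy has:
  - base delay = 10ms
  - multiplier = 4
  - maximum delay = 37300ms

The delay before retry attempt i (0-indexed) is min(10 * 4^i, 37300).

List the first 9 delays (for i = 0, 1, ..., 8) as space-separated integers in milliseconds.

Answer: 10 40 160 640 2560 10240 37300 37300 37300

Derivation:
Computing each delay:
  i=0: min(10*4^0, 37300) = 10
  i=1: min(10*4^1, 37300) = 40
  i=2: min(10*4^2, 37300) = 160
  i=3: min(10*4^3, 37300) = 640
  i=4: min(10*4^4, 37300) = 2560
  i=5: min(10*4^5, 37300) = 10240
  i=6: min(10*4^6, 37300) = 37300
  i=7: min(10*4^7, 37300) = 37300
  i=8: min(10*4^8, 37300) = 37300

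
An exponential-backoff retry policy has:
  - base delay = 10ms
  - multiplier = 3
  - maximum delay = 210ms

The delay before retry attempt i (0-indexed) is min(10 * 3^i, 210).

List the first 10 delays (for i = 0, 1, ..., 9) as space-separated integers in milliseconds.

Answer: 10 30 90 210 210 210 210 210 210 210

Derivation:
Computing each delay:
  i=0: min(10*3^0, 210) = 10
  i=1: min(10*3^1, 210) = 30
  i=2: min(10*3^2, 210) = 90
  i=3: min(10*3^3, 210) = 210
  i=4: min(10*3^4, 210) = 210
  i=5: min(10*3^5, 210) = 210
  i=6: min(10*3^6, 210) = 210
  i=7: min(10*3^7, 210) = 210
  i=8: min(10*3^8, 210) = 210
  i=9: min(10*3^9, 210) = 210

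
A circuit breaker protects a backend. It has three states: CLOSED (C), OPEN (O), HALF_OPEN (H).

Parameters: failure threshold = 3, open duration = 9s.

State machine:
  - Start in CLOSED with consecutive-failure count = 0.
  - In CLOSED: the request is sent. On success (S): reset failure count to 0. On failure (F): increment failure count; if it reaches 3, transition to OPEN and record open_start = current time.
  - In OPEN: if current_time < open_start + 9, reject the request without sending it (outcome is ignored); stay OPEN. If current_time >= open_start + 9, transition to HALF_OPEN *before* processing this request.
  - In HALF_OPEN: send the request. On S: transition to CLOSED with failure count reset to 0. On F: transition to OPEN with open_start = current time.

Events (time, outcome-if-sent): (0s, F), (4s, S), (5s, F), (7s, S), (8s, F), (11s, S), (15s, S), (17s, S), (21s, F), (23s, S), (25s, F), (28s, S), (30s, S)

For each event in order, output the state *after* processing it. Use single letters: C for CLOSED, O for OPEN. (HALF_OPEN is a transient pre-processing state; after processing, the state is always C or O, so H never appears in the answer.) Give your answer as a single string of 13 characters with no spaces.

State after each event:
  event#1 t=0s outcome=F: state=CLOSED
  event#2 t=4s outcome=S: state=CLOSED
  event#3 t=5s outcome=F: state=CLOSED
  event#4 t=7s outcome=S: state=CLOSED
  event#5 t=8s outcome=F: state=CLOSED
  event#6 t=11s outcome=S: state=CLOSED
  event#7 t=15s outcome=S: state=CLOSED
  event#8 t=17s outcome=S: state=CLOSED
  event#9 t=21s outcome=F: state=CLOSED
  event#10 t=23s outcome=S: state=CLOSED
  event#11 t=25s outcome=F: state=CLOSED
  event#12 t=28s outcome=S: state=CLOSED
  event#13 t=30s outcome=S: state=CLOSED

Answer: CCCCCCCCCCCCC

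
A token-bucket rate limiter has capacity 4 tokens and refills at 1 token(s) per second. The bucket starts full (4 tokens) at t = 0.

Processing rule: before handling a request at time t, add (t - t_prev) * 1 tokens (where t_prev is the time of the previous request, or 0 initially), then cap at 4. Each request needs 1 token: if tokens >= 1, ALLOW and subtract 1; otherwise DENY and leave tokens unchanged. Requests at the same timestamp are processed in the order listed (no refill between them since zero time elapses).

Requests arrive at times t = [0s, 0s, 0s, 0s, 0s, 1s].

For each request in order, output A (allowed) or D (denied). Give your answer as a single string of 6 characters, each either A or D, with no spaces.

Answer: AAAADA

Derivation:
Simulating step by step:
  req#1 t=0s: ALLOW
  req#2 t=0s: ALLOW
  req#3 t=0s: ALLOW
  req#4 t=0s: ALLOW
  req#5 t=0s: DENY
  req#6 t=1s: ALLOW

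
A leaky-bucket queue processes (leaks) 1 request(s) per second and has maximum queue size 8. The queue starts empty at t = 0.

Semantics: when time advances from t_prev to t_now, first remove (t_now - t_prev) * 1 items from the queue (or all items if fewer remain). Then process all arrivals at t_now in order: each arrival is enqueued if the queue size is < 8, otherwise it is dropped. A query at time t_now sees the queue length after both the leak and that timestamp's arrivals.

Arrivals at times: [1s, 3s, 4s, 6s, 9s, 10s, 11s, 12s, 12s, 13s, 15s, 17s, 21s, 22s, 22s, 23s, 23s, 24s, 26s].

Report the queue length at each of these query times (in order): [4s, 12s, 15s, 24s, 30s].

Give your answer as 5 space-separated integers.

Answer: 1 2 1 3 0

Derivation:
Queue lengths at query times:
  query t=4s: backlog = 1
  query t=12s: backlog = 2
  query t=15s: backlog = 1
  query t=24s: backlog = 3
  query t=30s: backlog = 0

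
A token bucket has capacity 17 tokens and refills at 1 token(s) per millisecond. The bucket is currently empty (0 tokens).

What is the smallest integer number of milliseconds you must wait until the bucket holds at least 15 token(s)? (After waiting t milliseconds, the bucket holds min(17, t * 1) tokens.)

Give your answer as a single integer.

Need t * 1 >= 15, so t >= 15/1.
Smallest integer t = ceil(15/1) = 15.

Answer: 15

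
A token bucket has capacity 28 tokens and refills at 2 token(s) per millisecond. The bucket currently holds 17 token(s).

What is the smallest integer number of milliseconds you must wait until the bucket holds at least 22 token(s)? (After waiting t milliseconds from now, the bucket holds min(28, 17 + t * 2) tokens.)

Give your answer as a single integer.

Answer: 3

Derivation:
Need 17 + t * 2 >= 22, so t >= 5/2.
Smallest integer t = ceil(5/2) = 3.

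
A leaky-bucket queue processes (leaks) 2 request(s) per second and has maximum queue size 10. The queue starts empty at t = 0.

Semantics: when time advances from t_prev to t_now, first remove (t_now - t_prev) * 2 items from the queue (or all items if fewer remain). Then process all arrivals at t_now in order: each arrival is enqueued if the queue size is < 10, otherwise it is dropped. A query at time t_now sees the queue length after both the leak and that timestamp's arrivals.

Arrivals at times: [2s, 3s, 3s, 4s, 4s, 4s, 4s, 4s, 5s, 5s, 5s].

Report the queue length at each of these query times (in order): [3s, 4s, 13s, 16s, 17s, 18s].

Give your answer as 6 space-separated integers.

Answer: 2 5 0 0 0 0

Derivation:
Queue lengths at query times:
  query t=3s: backlog = 2
  query t=4s: backlog = 5
  query t=13s: backlog = 0
  query t=16s: backlog = 0
  query t=17s: backlog = 0
  query t=18s: backlog = 0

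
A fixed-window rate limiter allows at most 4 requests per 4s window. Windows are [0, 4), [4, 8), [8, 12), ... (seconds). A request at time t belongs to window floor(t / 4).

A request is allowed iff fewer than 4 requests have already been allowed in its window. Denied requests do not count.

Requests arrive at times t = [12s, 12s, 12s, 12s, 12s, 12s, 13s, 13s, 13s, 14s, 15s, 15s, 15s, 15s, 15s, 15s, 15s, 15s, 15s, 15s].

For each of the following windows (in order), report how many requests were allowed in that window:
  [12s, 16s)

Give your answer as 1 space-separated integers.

Processing requests:
  req#1 t=12s (window 3): ALLOW
  req#2 t=12s (window 3): ALLOW
  req#3 t=12s (window 3): ALLOW
  req#4 t=12s (window 3): ALLOW
  req#5 t=12s (window 3): DENY
  req#6 t=12s (window 3): DENY
  req#7 t=13s (window 3): DENY
  req#8 t=13s (window 3): DENY
  req#9 t=13s (window 3): DENY
  req#10 t=14s (window 3): DENY
  req#11 t=15s (window 3): DENY
  req#12 t=15s (window 3): DENY
  req#13 t=15s (window 3): DENY
  req#14 t=15s (window 3): DENY
  req#15 t=15s (window 3): DENY
  req#16 t=15s (window 3): DENY
  req#17 t=15s (window 3): DENY
  req#18 t=15s (window 3): DENY
  req#19 t=15s (window 3): DENY
  req#20 t=15s (window 3): DENY

Allowed counts by window: 4

Answer: 4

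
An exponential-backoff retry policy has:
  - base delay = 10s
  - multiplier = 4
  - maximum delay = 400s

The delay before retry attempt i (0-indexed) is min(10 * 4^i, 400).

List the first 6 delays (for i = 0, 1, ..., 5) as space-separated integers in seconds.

Computing each delay:
  i=0: min(10*4^0, 400) = 10
  i=1: min(10*4^1, 400) = 40
  i=2: min(10*4^2, 400) = 160
  i=3: min(10*4^3, 400) = 400
  i=4: min(10*4^4, 400) = 400
  i=5: min(10*4^5, 400) = 400

Answer: 10 40 160 400 400 400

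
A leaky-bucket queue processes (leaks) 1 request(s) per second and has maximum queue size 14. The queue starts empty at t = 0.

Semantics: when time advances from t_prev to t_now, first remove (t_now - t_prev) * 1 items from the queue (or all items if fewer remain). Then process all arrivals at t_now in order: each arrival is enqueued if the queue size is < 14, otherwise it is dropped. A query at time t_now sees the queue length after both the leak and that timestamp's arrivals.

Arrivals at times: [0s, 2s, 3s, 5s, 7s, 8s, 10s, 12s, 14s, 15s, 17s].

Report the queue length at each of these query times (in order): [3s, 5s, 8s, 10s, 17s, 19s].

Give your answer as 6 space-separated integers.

Queue lengths at query times:
  query t=3s: backlog = 1
  query t=5s: backlog = 1
  query t=8s: backlog = 1
  query t=10s: backlog = 1
  query t=17s: backlog = 1
  query t=19s: backlog = 0

Answer: 1 1 1 1 1 0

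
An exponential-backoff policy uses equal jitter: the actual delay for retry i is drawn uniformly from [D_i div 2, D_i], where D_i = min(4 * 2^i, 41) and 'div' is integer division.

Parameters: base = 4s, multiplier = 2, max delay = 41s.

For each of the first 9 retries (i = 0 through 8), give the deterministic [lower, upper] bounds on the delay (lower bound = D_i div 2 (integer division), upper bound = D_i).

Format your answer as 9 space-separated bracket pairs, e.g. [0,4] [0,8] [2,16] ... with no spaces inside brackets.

Answer: [2,4] [4,8] [8,16] [16,32] [20,41] [20,41] [20,41] [20,41] [20,41]

Derivation:
Computing bounds per retry:
  i=0: D_i=min(4*2^0,41)=4, bounds=[2,4]
  i=1: D_i=min(4*2^1,41)=8, bounds=[4,8]
  i=2: D_i=min(4*2^2,41)=16, bounds=[8,16]
  i=3: D_i=min(4*2^3,41)=32, bounds=[16,32]
  i=4: D_i=min(4*2^4,41)=41, bounds=[20,41]
  i=5: D_i=min(4*2^5,41)=41, bounds=[20,41]
  i=6: D_i=min(4*2^6,41)=41, bounds=[20,41]
  i=7: D_i=min(4*2^7,41)=41, bounds=[20,41]
  i=8: D_i=min(4*2^8,41)=41, bounds=[20,41]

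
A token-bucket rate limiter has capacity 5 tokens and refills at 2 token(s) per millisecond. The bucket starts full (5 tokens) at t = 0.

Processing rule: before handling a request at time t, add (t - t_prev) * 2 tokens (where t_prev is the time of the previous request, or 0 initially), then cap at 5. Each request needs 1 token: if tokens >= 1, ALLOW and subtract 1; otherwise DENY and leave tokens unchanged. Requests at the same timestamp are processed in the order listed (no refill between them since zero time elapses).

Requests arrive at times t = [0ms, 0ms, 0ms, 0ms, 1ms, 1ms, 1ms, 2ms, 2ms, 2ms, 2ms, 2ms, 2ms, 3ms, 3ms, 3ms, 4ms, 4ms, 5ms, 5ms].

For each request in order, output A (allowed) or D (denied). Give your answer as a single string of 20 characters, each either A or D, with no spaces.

Answer: AAAAAAAAADDDDAADAAAA

Derivation:
Simulating step by step:
  req#1 t=0ms: ALLOW
  req#2 t=0ms: ALLOW
  req#3 t=0ms: ALLOW
  req#4 t=0ms: ALLOW
  req#5 t=1ms: ALLOW
  req#6 t=1ms: ALLOW
  req#7 t=1ms: ALLOW
  req#8 t=2ms: ALLOW
  req#9 t=2ms: ALLOW
  req#10 t=2ms: DENY
  req#11 t=2ms: DENY
  req#12 t=2ms: DENY
  req#13 t=2ms: DENY
  req#14 t=3ms: ALLOW
  req#15 t=3ms: ALLOW
  req#16 t=3ms: DENY
  req#17 t=4ms: ALLOW
  req#18 t=4ms: ALLOW
  req#19 t=5ms: ALLOW
  req#20 t=5ms: ALLOW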